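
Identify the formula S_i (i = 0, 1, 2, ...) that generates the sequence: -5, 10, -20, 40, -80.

Check ratios: 10 / -5 = -2.0
Common ratio r = -2.
First term a = -5.
Formula: S_i = -5 * (-2)^i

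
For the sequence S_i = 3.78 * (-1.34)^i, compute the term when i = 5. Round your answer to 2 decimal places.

S_5 = 3.78 * (-1.34)^5 ≈ 3.78 * -4.3204 ≈ -16.33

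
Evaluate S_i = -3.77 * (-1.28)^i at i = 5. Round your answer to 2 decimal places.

S_5 = -3.77 * (-1.28)^5 ≈ -3.77 * -3.436 ≈ 12.95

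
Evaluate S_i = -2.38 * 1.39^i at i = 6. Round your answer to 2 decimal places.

S_6 = -2.38 * 1.39^6 ≈ -2.38 * 7.2125 ≈ -17.17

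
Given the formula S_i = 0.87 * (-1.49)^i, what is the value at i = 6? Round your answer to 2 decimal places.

S_6 = 0.87 * (-1.49)^6 ≈ 0.87 * 10.9425 ≈ 9.52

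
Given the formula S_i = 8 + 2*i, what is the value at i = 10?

S_10 = 8 + 2*10 = 8 + 20 = 28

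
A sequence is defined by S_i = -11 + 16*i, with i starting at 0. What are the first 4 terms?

This is an arithmetic sequence.
i=0: S_0 = -11 + 16*0 = -11
i=1: S_1 = -11 + 16*1 = 5
i=2: S_2 = -11 + 16*2 = 21
i=3: S_3 = -11 + 16*3 = 37
The first 4 terms are: [-11, 5, 21, 37]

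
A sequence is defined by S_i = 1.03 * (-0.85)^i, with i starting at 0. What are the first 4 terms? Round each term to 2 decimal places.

This is a geometric sequence.
i=0: S_0 = 1.03 * (-0.85)^0 = 1.03
i=1: S_1 = 1.03 * (-0.85)^1 ≈ -0.88
i=2: S_2 = 1.03 * (-0.85)^2 ≈ 0.74
i=3: S_3 = 1.03 * (-0.85)^3 ≈ -0.63
The first 4 terms are: [1.03, -0.88, 0.74, -0.63]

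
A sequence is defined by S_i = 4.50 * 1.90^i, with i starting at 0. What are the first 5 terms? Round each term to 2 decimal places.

This is a geometric sequence.
i=0: S_0 = 4.5 * 1.9^0 = 4.5
i=1: S_1 = 4.5 * 1.9^1 = 8.55
i=2: S_2 = 4.5 * 1.9^2 ≈ 16.25
i=3: S_3 = 4.5 * 1.9^3 ≈ 30.87
i=4: S_4 = 4.5 * 1.9^4 ≈ 58.64
The first 5 terms are: [4.5, 8.55, 16.25, 30.87, 58.64]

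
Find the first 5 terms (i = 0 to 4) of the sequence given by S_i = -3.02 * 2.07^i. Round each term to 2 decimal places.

This is a geometric sequence.
i=0: S_0 = -3.02 * 2.07^0 = -3.02
i=1: S_1 = -3.02 * 2.07^1 ≈ -6.25
i=2: S_2 = -3.02 * 2.07^2 ≈ -12.94
i=3: S_3 = -3.02 * 2.07^3 ≈ -26.79
i=4: S_4 = -3.02 * 2.07^4 ≈ -55.45
The first 5 terms are: [-3.02, -6.25, -12.94, -26.79, -55.45]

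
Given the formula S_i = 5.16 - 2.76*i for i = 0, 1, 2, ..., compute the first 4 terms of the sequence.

This is an arithmetic sequence.
i=0: S_0 = 5.16 + -2.76*0 = 5.16
i=1: S_1 = 5.16 + -2.76*1 = 2.4
i=2: S_2 = 5.16 + -2.76*2 = -0.36
i=3: S_3 = 5.16 + -2.76*3 = -3.12
The first 4 terms are: [5.16, 2.4, -0.36, -3.12]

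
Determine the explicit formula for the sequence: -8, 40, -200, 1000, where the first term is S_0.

Check ratios: 40 / -8 = -5.0
Common ratio r = -5.
First term a = -8.
Formula: S_i = -8 * (-5)^i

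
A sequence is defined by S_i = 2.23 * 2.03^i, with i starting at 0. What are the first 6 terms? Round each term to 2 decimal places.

This is a geometric sequence.
i=0: S_0 = 2.23 * 2.03^0 = 2.23
i=1: S_1 = 2.23 * 2.03^1 ≈ 4.53
i=2: S_2 = 2.23 * 2.03^2 ≈ 9.19
i=3: S_3 = 2.23 * 2.03^3 ≈ 18.65
i=4: S_4 = 2.23 * 2.03^4 ≈ 37.87
i=5: S_5 = 2.23 * 2.03^5 ≈ 76.87
The first 6 terms are: [2.23, 4.53, 9.19, 18.65, 37.87, 76.87]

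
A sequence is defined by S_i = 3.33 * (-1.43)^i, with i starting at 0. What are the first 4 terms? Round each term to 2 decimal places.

This is a geometric sequence.
i=0: S_0 = 3.33 * (-1.43)^0 = 3.33
i=1: S_1 = 3.33 * (-1.43)^1 ≈ -4.76
i=2: S_2 = 3.33 * (-1.43)^2 ≈ 6.81
i=3: S_3 = 3.33 * (-1.43)^3 ≈ -9.74
The first 4 terms are: [3.33, -4.76, 6.81, -9.74]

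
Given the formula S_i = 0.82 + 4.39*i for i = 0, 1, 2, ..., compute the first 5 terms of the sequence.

This is an arithmetic sequence.
i=0: S_0 = 0.82 + 4.39*0 = 0.82
i=1: S_1 = 0.82 + 4.39*1 = 5.21
i=2: S_2 = 0.82 + 4.39*2 = 9.6
i=3: S_3 = 0.82 + 4.39*3 = 13.99
i=4: S_4 = 0.82 + 4.39*4 = 18.38
The first 5 terms are: [0.82, 5.21, 9.6, 13.99, 18.38]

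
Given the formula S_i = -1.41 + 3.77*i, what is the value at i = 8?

S_8 = -1.41 + 3.77*8 = -1.41 + 30.16 = 28.75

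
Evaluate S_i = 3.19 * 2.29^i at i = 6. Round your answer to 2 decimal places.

S_6 = 3.19 * 2.29^6 ≈ 3.19 * 144.2158 ≈ 460.05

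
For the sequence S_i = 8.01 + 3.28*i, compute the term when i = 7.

S_7 = 8.01 + 3.28*7 = 8.01 + 22.96 = 30.97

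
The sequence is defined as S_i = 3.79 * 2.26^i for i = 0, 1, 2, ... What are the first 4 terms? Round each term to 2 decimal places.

This is a geometric sequence.
i=0: S_0 = 3.79 * 2.26^0 = 3.79
i=1: S_1 = 3.79 * 2.26^1 ≈ 8.57
i=2: S_2 = 3.79 * 2.26^2 ≈ 19.36
i=3: S_3 = 3.79 * 2.26^3 ≈ 43.75
The first 4 terms are: [3.79, 8.57, 19.36, 43.75]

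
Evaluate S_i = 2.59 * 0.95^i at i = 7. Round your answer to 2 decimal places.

S_7 = 2.59 * 0.95^7 ≈ 2.59 * 0.6983 ≈ 1.81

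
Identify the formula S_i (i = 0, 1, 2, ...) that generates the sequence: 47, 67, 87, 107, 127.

Check differences: 67 - 47 = 20
87 - 67 = 20
Common difference d = 20.
First term a = 47.
Formula: S_i = 47 + 20*i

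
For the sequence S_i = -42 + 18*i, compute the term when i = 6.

S_6 = -42 + 18*6 = -42 + 108 = 66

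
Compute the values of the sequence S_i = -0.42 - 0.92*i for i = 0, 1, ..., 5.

This is an arithmetic sequence.
i=0: S_0 = -0.42 + -0.92*0 = -0.42
i=1: S_1 = -0.42 + -0.92*1 = -1.34
i=2: S_2 = -0.42 + -0.92*2 = -2.26
i=3: S_3 = -0.42 + -0.92*3 = -3.18
i=4: S_4 = -0.42 + -0.92*4 = -4.1
i=5: S_5 = -0.42 + -0.92*5 = -5.02
The first 6 terms are: [-0.42, -1.34, -2.26, -3.18, -4.1, -5.02]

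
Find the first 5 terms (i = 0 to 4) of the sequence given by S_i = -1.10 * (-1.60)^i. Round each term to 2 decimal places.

This is a geometric sequence.
i=0: S_0 = -1.1 * (-1.6)^0 = -1.1
i=1: S_1 = -1.1 * (-1.6)^1 = 1.76
i=2: S_2 = -1.1 * (-1.6)^2 ≈ -2.82
i=3: S_3 = -1.1 * (-1.6)^3 ≈ 4.51
i=4: S_4 = -1.1 * (-1.6)^4 ≈ -7.21
The first 5 terms are: [-1.1, 1.76, -2.82, 4.51, -7.21]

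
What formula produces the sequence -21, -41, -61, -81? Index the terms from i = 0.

Check differences: -41 - -21 = -20
-61 - -41 = -20
Common difference d = -20.
First term a = -21.
Formula: S_i = -21 - 20*i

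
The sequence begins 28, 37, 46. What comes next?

Differences: 37 - 28 = 9
This is an arithmetic sequence with common difference d = 9.
Next term = 46 + 9 = 55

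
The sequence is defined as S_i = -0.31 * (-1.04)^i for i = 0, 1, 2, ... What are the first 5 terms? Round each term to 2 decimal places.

This is a geometric sequence.
i=0: S_0 = -0.31 * (-1.04)^0 = -0.31
i=1: S_1 = -0.31 * (-1.04)^1 ≈ 0.32
i=2: S_2 = -0.31 * (-1.04)^2 ≈ -0.34
i=3: S_3 = -0.31 * (-1.04)^3 ≈ 0.35
i=4: S_4 = -0.31 * (-1.04)^4 ≈ -0.36
The first 5 terms are: [-0.31, 0.32, -0.34, 0.35, -0.36]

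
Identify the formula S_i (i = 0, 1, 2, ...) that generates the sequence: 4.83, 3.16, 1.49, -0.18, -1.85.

Check differences: 3.16 - 4.83 = -1.67
1.49 - 3.16 = -1.67
Common difference d = -1.67.
First term a = 4.83.
Formula: S_i = 4.83 - 1.67*i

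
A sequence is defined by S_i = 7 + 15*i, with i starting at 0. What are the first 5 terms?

This is an arithmetic sequence.
i=0: S_0 = 7 + 15*0 = 7
i=1: S_1 = 7 + 15*1 = 22
i=2: S_2 = 7 + 15*2 = 37
i=3: S_3 = 7 + 15*3 = 52
i=4: S_4 = 7 + 15*4 = 67
The first 5 terms are: [7, 22, 37, 52, 67]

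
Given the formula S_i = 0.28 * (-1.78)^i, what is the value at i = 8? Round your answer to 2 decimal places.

S_8 = 0.28 * (-1.78)^8 ≈ 0.28 * 100.7767 ≈ 28.22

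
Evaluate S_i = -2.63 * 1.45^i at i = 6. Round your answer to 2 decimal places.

S_6 = -2.63 * 1.45^6 ≈ -2.63 * 9.2941 ≈ -24.44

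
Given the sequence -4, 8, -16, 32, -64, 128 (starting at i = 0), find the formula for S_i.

Check ratios: 8 / -4 = -2.0
Common ratio r = -2.
First term a = -4.
Formula: S_i = -4 * (-2)^i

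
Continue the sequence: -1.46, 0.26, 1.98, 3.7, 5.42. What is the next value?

Differences: 0.26 - -1.46 = 1.72
This is an arithmetic sequence with common difference d = 1.72.
Next term = 5.42 + 1.72 = 7.14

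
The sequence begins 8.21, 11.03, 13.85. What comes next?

Differences: 11.03 - 8.21 = 2.82
This is an arithmetic sequence with common difference d = 2.82.
Next term = 13.85 + 2.82 = 16.67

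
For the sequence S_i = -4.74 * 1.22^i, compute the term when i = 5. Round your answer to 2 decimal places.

S_5 = -4.74 * 1.22^5 ≈ -4.74 * 2.7027 ≈ -12.81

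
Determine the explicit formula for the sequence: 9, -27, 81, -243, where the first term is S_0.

Check ratios: -27 / 9 = -3.0
Common ratio r = -3.
First term a = 9.
Formula: S_i = 9 * (-3)^i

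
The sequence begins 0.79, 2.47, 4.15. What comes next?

Differences: 2.47 - 0.79 = 1.68
This is an arithmetic sequence with common difference d = 1.68.
Next term = 4.15 + 1.68 = 5.83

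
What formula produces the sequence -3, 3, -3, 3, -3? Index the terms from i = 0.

Check ratios: 3 / -3 = -1.0
Common ratio r = -1.
First term a = -3.
Formula: S_i = -3 * (-1)^i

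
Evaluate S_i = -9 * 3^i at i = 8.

S_8 = -9 * 3^8 = -9 * 6561 = -59049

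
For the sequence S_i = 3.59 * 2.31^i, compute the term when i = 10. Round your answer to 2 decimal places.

S_10 = 3.59 * 2.31^10 ≈ 3.59 * 4326.3316 ≈ 15531.53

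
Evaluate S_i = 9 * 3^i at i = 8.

S_8 = 9 * 3^8 = 9 * 6561 = 59049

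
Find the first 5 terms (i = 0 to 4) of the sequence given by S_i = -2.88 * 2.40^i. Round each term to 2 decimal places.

This is a geometric sequence.
i=0: S_0 = -2.88 * 2.4^0 = -2.88
i=1: S_1 = -2.88 * 2.4^1 ≈ -6.91
i=2: S_2 = -2.88 * 2.4^2 ≈ -16.59
i=3: S_3 = -2.88 * 2.4^3 ≈ -39.81
i=4: S_4 = -2.88 * 2.4^4 ≈ -95.55
The first 5 terms are: [-2.88, -6.91, -16.59, -39.81, -95.55]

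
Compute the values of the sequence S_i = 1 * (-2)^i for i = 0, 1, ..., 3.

This is a geometric sequence.
i=0: S_0 = 1 * (-2)^0 = 1
i=1: S_1 = 1 * (-2)^1 = -2
i=2: S_2 = 1 * (-2)^2 = 4
i=3: S_3 = 1 * (-2)^3 = -8
The first 4 terms are: [1, -2, 4, -8]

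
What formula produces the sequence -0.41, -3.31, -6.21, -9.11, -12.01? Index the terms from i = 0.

Check differences: -3.31 - -0.41 = -2.9
-6.21 - -3.31 = -2.9
Common difference d = -2.9.
First term a = -0.41.
Formula: S_i = -0.41 - 2.90*i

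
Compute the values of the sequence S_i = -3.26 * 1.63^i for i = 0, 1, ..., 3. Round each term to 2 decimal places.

This is a geometric sequence.
i=0: S_0 = -3.26 * 1.63^0 = -3.26
i=1: S_1 = -3.26 * 1.63^1 ≈ -5.31
i=2: S_2 = -3.26 * 1.63^2 ≈ -8.66
i=3: S_3 = -3.26 * 1.63^3 ≈ -14.12
The first 4 terms are: [-3.26, -5.31, -8.66, -14.12]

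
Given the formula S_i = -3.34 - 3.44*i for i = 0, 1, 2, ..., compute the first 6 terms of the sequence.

This is an arithmetic sequence.
i=0: S_0 = -3.34 + -3.44*0 = -3.34
i=1: S_1 = -3.34 + -3.44*1 = -6.78
i=2: S_2 = -3.34 + -3.44*2 = -10.22
i=3: S_3 = -3.34 + -3.44*3 = -13.66
i=4: S_4 = -3.34 + -3.44*4 = -17.1
i=5: S_5 = -3.34 + -3.44*5 = -20.54
The first 6 terms are: [-3.34, -6.78, -10.22, -13.66, -17.1, -20.54]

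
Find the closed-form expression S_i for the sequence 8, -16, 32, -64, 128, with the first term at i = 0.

Check ratios: -16 / 8 = -2.0
Common ratio r = -2.
First term a = 8.
Formula: S_i = 8 * (-2)^i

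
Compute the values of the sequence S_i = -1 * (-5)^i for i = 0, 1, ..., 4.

This is a geometric sequence.
i=0: S_0 = -1 * (-5)^0 = -1
i=1: S_1 = -1 * (-5)^1 = 5
i=2: S_2 = -1 * (-5)^2 = -25
i=3: S_3 = -1 * (-5)^3 = 125
i=4: S_4 = -1 * (-5)^4 = -625
The first 5 terms are: [-1, 5, -25, 125, -625]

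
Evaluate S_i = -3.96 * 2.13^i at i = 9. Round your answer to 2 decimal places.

S_9 = -3.96 * 2.13^9 ≈ -3.96 * 902.436 ≈ -3573.65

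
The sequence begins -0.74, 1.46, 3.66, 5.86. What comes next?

Differences: 1.46 - -0.74 = 2.2
This is an arithmetic sequence with common difference d = 2.2.
Next term = 5.86 + 2.2 = 8.06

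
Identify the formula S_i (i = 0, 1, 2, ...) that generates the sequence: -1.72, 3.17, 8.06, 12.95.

Check differences: 3.17 - -1.72 = 4.89
8.06 - 3.17 = 4.89
Common difference d = 4.89.
First term a = -1.72.
Formula: S_i = -1.72 + 4.89*i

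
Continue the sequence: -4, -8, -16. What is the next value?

Ratios: -8 / -4 = 2.0
This is a geometric sequence with common ratio r = 2.
Next term = -16 * 2 = -32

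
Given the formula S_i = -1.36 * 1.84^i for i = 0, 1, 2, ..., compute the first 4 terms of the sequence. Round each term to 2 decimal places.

This is a geometric sequence.
i=0: S_0 = -1.36 * 1.84^0 = -1.36
i=1: S_1 = -1.36 * 1.84^1 ≈ -2.5
i=2: S_2 = -1.36 * 1.84^2 ≈ -4.6
i=3: S_3 = -1.36 * 1.84^3 ≈ -8.47
The first 4 terms are: [-1.36, -2.5, -4.6, -8.47]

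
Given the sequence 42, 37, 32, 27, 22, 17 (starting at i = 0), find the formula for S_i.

Check differences: 37 - 42 = -5
32 - 37 = -5
Common difference d = -5.
First term a = 42.
Formula: S_i = 42 - 5*i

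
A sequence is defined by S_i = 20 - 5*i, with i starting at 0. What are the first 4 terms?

This is an arithmetic sequence.
i=0: S_0 = 20 + -5*0 = 20
i=1: S_1 = 20 + -5*1 = 15
i=2: S_2 = 20 + -5*2 = 10
i=3: S_3 = 20 + -5*3 = 5
The first 4 terms are: [20, 15, 10, 5]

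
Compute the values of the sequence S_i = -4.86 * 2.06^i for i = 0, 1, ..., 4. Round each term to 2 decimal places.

This is a geometric sequence.
i=0: S_0 = -4.86 * 2.06^0 = -4.86
i=1: S_1 = -4.86 * 2.06^1 ≈ -10.01
i=2: S_2 = -4.86 * 2.06^2 ≈ -20.62
i=3: S_3 = -4.86 * 2.06^3 ≈ -42.49
i=4: S_4 = -4.86 * 2.06^4 ≈ -87.52
The first 5 terms are: [-4.86, -10.01, -20.62, -42.49, -87.52]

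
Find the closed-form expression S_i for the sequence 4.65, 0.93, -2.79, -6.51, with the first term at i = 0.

Check differences: 0.93 - 4.65 = -3.72
-2.79 - 0.93 = -3.72
Common difference d = -3.72.
First term a = 4.65.
Formula: S_i = 4.65 - 3.72*i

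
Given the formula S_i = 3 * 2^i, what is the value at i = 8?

S_8 = 3 * 2^8 = 3 * 256 = 768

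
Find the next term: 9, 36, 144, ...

Ratios: 36 / 9 = 4.0
This is a geometric sequence with common ratio r = 4.
Next term = 144 * 4 = 576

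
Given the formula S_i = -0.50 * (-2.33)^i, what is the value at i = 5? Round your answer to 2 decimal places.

S_5 = -0.5 * (-2.33)^5 ≈ -0.5 * -68.672 ≈ 34.34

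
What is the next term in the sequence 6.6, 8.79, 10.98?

Differences: 8.79 - 6.6 = 2.19
This is an arithmetic sequence with common difference d = 2.19.
Next term = 10.98 + 2.19 = 13.17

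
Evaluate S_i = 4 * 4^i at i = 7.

S_7 = 4 * 4^7 = 4 * 16384 = 65536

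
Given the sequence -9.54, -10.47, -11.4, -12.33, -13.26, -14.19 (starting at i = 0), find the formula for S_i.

Check differences: -10.47 - -9.54 = -0.93
-11.4 - -10.47 = -0.93
Common difference d = -0.93.
First term a = -9.54.
Formula: S_i = -9.54 - 0.93*i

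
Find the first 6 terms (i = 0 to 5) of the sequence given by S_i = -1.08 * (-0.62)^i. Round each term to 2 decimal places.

This is a geometric sequence.
i=0: S_0 = -1.08 * (-0.62)^0 = -1.08
i=1: S_1 = -1.08 * (-0.62)^1 ≈ 0.67
i=2: S_2 = -1.08 * (-0.62)^2 ≈ -0.42
i=3: S_3 = -1.08 * (-0.62)^3 ≈ 0.26
i=4: S_4 = -1.08 * (-0.62)^4 ≈ -0.16
i=5: S_5 = -1.08 * (-0.62)^5 ≈ 0.1
The first 6 terms are: [-1.08, 0.67, -0.42, 0.26, -0.16, 0.1]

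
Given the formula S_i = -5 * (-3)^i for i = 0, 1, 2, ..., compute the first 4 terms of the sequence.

This is a geometric sequence.
i=0: S_0 = -5 * (-3)^0 = -5
i=1: S_1 = -5 * (-3)^1 = 15
i=2: S_2 = -5 * (-3)^2 = -45
i=3: S_3 = -5 * (-3)^3 = 135
The first 4 terms are: [-5, 15, -45, 135]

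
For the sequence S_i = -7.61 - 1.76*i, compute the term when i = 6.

S_6 = -7.61 + -1.76*6 = -7.61 + -10.56 = -18.17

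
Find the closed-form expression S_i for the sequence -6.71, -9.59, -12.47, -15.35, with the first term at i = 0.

Check differences: -9.59 - -6.71 = -2.88
-12.47 - -9.59 = -2.88
Common difference d = -2.88.
First term a = -6.71.
Formula: S_i = -6.71 - 2.88*i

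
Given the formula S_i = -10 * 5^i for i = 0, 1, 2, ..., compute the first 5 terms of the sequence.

This is a geometric sequence.
i=0: S_0 = -10 * 5^0 = -10
i=1: S_1 = -10 * 5^1 = -50
i=2: S_2 = -10 * 5^2 = -250
i=3: S_3 = -10 * 5^3 = -1250
i=4: S_4 = -10 * 5^4 = -6250
The first 5 terms are: [-10, -50, -250, -1250, -6250]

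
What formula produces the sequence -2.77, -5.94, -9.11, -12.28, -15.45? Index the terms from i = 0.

Check differences: -5.94 - -2.77 = -3.17
-9.11 - -5.94 = -3.17
Common difference d = -3.17.
First term a = -2.77.
Formula: S_i = -2.77 - 3.17*i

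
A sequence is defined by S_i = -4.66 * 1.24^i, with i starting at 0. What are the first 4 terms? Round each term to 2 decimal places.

This is a geometric sequence.
i=0: S_0 = -4.66 * 1.24^0 = -4.66
i=1: S_1 = -4.66 * 1.24^1 ≈ -5.78
i=2: S_2 = -4.66 * 1.24^2 ≈ -7.17
i=3: S_3 = -4.66 * 1.24^3 ≈ -8.88
The first 4 terms are: [-4.66, -5.78, -7.17, -8.88]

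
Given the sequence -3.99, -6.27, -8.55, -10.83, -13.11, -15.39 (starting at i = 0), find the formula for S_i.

Check differences: -6.27 - -3.99 = -2.28
-8.55 - -6.27 = -2.28
Common difference d = -2.28.
First term a = -3.99.
Formula: S_i = -3.99 - 2.28*i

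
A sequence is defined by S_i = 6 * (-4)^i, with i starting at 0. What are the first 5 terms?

This is a geometric sequence.
i=0: S_0 = 6 * (-4)^0 = 6
i=1: S_1 = 6 * (-4)^1 = -24
i=2: S_2 = 6 * (-4)^2 = 96
i=3: S_3 = 6 * (-4)^3 = -384
i=4: S_4 = 6 * (-4)^4 = 1536
The first 5 terms are: [6, -24, 96, -384, 1536]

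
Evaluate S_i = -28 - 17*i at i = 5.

S_5 = -28 + -17*5 = -28 + -85 = -113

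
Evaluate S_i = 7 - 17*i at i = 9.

S_9 = 7 + -17*9 = 7 + -153 = -146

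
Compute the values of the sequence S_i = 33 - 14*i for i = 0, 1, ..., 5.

This is an arithmetic sequence.
i=0: S_0 = 33 + -14*0 = 33
i=1: S_1 = 33 + -14*1 = 19
i=2: S_2 = 33 + -14*2 = 5
i=3: S_3 = 33 + -14*3 = -9
i=4: S_4 = 33 + -14*4 = -23
i=5: S_5 = 33 + -14*5 = -37
The first 6 terms are: [33, 19, 5, -9, -23, -37]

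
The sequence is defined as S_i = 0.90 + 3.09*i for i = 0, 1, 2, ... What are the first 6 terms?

This is an arithmetic sequence.
i=0: S_0 = 0.9 + 3.09*0 = 0.9
i=1: S_1 = 0.9 + 3.09*1 = 3.99
i=2: S_2 = 0.9 + 3.09*2 = 7.08
i=3: S_3 = 0.9 + 3.09*3 = 10.17
i=4: S_4 = 0.9 + 3.09*4 = 13.26
i=5: S_5 = 0.9 + 3.09*5 = 16.35
The first 6 terms are: [0.9, 3.99, 7.08, 10.17, 13.26, 16.35]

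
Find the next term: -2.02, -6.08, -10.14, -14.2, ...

Differences: -6.08 - -2.02 = -4.06
This is an arithmetic sequence with common difference d = -4.06.
Next term = -14.2 + -4.06 = -18.26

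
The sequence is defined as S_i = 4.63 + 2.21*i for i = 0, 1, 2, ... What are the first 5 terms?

This is an arithmetic sequence.
i=0: S_0 = 4.63 + 2.21*0 = 4.63
i=1: S_1 = 4.63 + 2.21*1 = 6.84
i=2: S_2 = 4.63 + 2.21*2 = 9.05
i=3: S_3 = 4.63 + 2.21*3 = 11.26
i=4: S_4 = 4.63 + 2.21*4 = 13.47
The first 5 terms are: [4.63, 6.84, 9.05, 11.26, 13.47]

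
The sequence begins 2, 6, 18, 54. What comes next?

Ratios: 6 / 2 = 3.0
This is a geometric sequence with common ratio r = 3.
Next term = 54 * 3 = 162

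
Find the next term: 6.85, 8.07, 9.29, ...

Differences: 8.07 - 6.85 = 1.22
This is an arithmetic sequence with common difference d = 1.22.
Next term = 9.29 + 1.22 = 10.51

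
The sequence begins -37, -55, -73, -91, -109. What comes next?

Differences: -55 - -37 = -18
This is an arithmetic sequence with common difference d = -18.
Next term = -109 + -18 = -127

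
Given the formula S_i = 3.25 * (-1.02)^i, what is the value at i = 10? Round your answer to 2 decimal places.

S_10 = 3.25 * (-1.02)^10 ≈ 3.25 * 1.219 ≈ 3.96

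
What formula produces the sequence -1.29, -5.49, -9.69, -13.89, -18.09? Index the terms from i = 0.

Check differences: -5.49 - -1.29 = -4.2
-9.69 - -5.49 = -4.2
Common difference d = -4.2.
First term a = -1.29.
Formula: S_i = -1.29 - 4.20*i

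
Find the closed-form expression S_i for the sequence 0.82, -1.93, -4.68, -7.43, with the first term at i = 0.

Check differences: -1.93 - 0.82 = -2.75
-4.68 - -1.93 = -2.75
Common difference d = -2.75.
First term a = 0.82.
Formula: S_i = 0.82 - 2.75*i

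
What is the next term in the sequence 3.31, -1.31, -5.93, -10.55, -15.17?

Differences: -1.31 - 3.31 = -4.62
This is an arithmetic sequence with common difference d = -4.62.
Next term = -15.17 + -4.62 = -19.79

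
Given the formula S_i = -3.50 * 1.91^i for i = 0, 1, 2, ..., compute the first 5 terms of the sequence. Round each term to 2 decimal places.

This is a geometric sequence.
i=0: S_0 = -3.5 * 1.91^0 = -3.5
i=1: S_1 = -3.5 * 1.91^1 ≈ -6.69
i=2: S_2 = -3.5 * 1.91^2 ≈ -12.77
i=3: S_3 = -3.5 * 1.91^3 ≈ -24.39
i=4: S_4 = -3.5 * 1.91^4 ≈ -46.58
The first 5 terms are: [-3.5, -6.69, -12.77, -24.39, -46.58]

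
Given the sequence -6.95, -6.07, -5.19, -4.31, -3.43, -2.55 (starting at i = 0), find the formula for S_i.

Check differences: -6.07 - -6.95 = 0.88
-5.19 - -6.07 = 0.88
Common difference d = 0.88.
First term a = -6.95.
Formula: S_i = -6.95 + 0.88*i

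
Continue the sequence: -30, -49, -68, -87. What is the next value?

Differences: -49 - -30 = -19
This is an arithmetic sequence with common difference d = -19.
Next term = -87 + -19 = -106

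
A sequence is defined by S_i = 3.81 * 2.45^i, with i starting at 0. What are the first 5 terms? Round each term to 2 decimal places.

This is a geometric sequence.
i=0: S_0 = 3.81 * 2.45^0 = 3.81
i=1: S_1 = 3.81 * 2.45^1 ≈ 9.33
i=2: S_2 = 3.81 * 2.45^2 ≈ 22.87
i=3: S_3 = 3.81 * 2.45^3 ≈ 56.03
i=4: S_4 = 3.81 * 2.45^4 ≈ 137.27
The first 5 terms are: [3.81, 9.33, 22.87, 56.03, 137.27]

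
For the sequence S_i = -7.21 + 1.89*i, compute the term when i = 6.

S_6 = -7.21 + 1.89*6 = -7.21 + 11.34 = 4.13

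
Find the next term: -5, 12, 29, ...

Differences: 12 - -5 = 17
This is an arithmetic sequence with common difference d = 17.
Next term = 29 + 17 = 46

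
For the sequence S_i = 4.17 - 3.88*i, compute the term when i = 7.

S_7 = 4.17 + -3.88*7 = 4.17 + -27.16 = -22.99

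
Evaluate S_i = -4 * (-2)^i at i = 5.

S_5 = -4 * (-2)^5 = -4 * -32 = 128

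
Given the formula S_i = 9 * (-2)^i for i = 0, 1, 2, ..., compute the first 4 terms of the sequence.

This is a geometric sequence.
i=0: S_0 = 9 * (-2)^0 = 9
i=1: S_1 = 9 * (-2)^1 = -18
i=2: S_2 = 9 * (-2)^2 = 36
i=3: S_3 = 9 * (-2)^3 = -72
The first 4 terms are: [9, -18, 36, -72]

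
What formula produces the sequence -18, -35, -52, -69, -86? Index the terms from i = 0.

Check differences: -35 - -18 = -17
-52 - -35 = -17
Common difference d = -17.
First term a = -18.
Formula: S_i = -18 - 17*i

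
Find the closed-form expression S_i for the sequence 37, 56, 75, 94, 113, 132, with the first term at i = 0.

Check differences: 56 - 37 = 19
75 - 56 = 19
Common difference d = 19.
First term a = 37.
Formula: S_i = 37 + 19*i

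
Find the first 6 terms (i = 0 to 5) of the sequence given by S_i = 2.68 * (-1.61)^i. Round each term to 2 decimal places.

This is a geometric sequence.
i=0: S_0 = 2.68 * (-1.61)^0 = 2.68
i=1: S_1 = 2.68 * (-1.61)^1 ≈ -4.31
i=2: S_2 = 2.68 * (-1.61)^2 ≈ 6.95
i=3: S_3 = 2.68 * (-1.61)^3 ≈ -11.18
i=4: S_4 = 2.68 * (-1.61)^4 ≈ 18.01
i=5: S_5 = 2.68 * (-1.61)^5 ≈ -28.99
The first 6 terms are: [2.68, -4.31, 6.95, -11.18, 18.01, -28.99]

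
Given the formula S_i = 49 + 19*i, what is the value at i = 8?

S_8 = 49 + 19*8 = 49 + 152 = 201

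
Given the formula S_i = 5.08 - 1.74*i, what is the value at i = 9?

S_9 = 5.08 + -1.74*9 = 5.08 + -15.66 = -10.58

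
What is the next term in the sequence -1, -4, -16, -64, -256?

Ratios: -4 / -1 = 4.0
This is a geometric sequence with common ratio r = 4.
Next term = -256 * 4 = -1024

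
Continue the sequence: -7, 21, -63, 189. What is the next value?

Ratios: 21 / -7 = -3.0
This is a geometric sequence with common ratio r = -3.
Next term = 189 * -3 = -567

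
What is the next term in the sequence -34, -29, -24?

Differences: -29 - -34 = 5
This is an arithmetic sequence with common difference d = 5.
Next term = -24 + 5 = -19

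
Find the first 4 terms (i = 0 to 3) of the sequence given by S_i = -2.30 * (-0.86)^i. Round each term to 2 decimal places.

This is a geometric sequence.
i=0: S_0 = -2.3 * (-0.86)^0 = -2.3
i=1: S_1 = -2.3 * (-0.86)^1 ≈ 1.98
i=2: S_2 = -2.3 * (-0.86)^2 ≈ -1.7
i=3: S_3 = -2.3 * (-0.86)^3 ≈ 1.46
The first 4 terms are: [-2.3, 1.98, -1.7, 1.46]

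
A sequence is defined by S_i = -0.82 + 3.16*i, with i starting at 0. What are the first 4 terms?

This is an arithmetic sequence.
i=0: S_0 = -0.82 + 3.16*0 = -0.82
i=1: S_1 = -0.82 + 3.16*1 = 2.34
i=2: S_2 = -0.82 + 3.16*2 = 5.5
i=3: S_3 = -0.82 + 3.16*3 = 8.66
The first 4 terms are: [-0.82, 2.34, 5.5, 8.66]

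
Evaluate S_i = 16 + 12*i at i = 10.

S_10 = 16 + 12*10 = 16 + 120 = 136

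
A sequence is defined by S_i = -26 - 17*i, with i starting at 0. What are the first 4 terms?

This is an arithmetic sequence.
i=0: S_0 = -26 + -17*0 = -26
i=1: S_1 = -26 + -17*1 = -43
i=2: S_2 = -26 + -17*2 = -60
i=3: S_3 = -26 + -17*3 = -77
The first 4 terms are: [-26, -43, -60, -77]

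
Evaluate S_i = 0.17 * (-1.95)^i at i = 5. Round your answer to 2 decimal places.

S_5 = 0.17 * (-1.95)^5 ≈ 0.17 * -28.1951 ≈ -4.79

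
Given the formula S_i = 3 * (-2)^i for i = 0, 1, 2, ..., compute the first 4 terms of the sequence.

This is a geometric sequence.
i=0: S_0 = 3 * (-2)^0 = 3
i=1: S_1 = 3 * (-2)^1 = -6
i=2: S_2 = 3 * (-2)^2 = 12
i=3: S_3 = 3 * (-2)^3 = -24
The first 4 terms are: [3, -6, 12, -24]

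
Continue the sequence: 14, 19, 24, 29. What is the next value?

Differences: 19 - 14 = 5
This is an arithmetic sequence with common difference d = 5.
Next term = 29 + 5 = 34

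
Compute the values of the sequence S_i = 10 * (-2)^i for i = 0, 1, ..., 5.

This is a geometric sequence.
i=0: S_0 = 10 * (-2)^0 = 10
i=1: S_1 = 10 * (-2)^1 = -20
i=2: S_2 = 10 * (-2)^2 = 40
i=3: S_3 = 10 * (-2)^3 = -80
i=4: S_4 = 10 * (-2)^4 = 160
i=5: S_5 = 10 * (-2)^5 = -320
The first 6 terms are: [10, -20, 40, -80, 160, -320]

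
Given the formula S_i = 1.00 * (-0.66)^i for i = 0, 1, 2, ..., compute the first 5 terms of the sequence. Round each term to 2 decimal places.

This is a geometric sequence.
i=0: S_0 = 1.0 * (-0.66)^0 = 1.0
i=1: S_1 = 1.0 * (-0.66)^1 = -0.66
i=2: S_2 = 1.0 * (-0.66)^2 ≈ 0.44
i=3: S_3 = 1.0 * (-0.66)^3 ≈ -0.29
i=4: S_4 = 1.0 * (-0.66)^4 ≈ 0.19
The first 5 terms are: [1.0, -0.66, 0.44, -0.29, 0.19]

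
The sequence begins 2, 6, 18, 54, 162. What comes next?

Ratios: 6 / 2 = 3.0
This is a geometric sequence with common ratio r = 3.
Next term = 162 * 3 = 486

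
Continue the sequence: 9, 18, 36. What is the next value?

Ratios: 18 / 9 = 2.0
This is a geometric sequence with common ratio r = 2.
Next term = 36 * 2 = 72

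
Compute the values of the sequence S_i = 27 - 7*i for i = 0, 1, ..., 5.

This is an arithmetic sequence.
i=0: S_0 = 27 + -7*0 = 27
i=1: S_1 = 27 + -7*1 = 20
i=2: S_2 = 27 + -7*2 = 13
i=3: S_3 = 27 + -7*3 = 6
i=4: S_4 = 27 + -7*4 = -1
i=5: S_5 = 27 + -7*5 = -8
The first 6 terms are: [27, 20, 13, 6, -1, -8]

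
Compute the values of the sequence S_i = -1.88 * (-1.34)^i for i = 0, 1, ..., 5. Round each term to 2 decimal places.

This is a geometric sequence.
i=0: S_0 = -1.88 * (-1.34)^0 = -1.88
i=1: S_1 = -1.88 * (-1.34)^1 ≈ 2.52
i=2: S_2 = -1.88 * (-1.34)^2 ≈ -3.38
i=3: S_3 = -1.88 * (-1.34)^3 ≈ 4.52
i=4: S_4 = -1.88 * (-1.34)^4 ≈ -6.06
i=5: S_5 = -1.88 * (-1.34)^5 ≈ 8.12
The first 6 terms are: [-1.88, 2.52, -3.38, 4.52, -6.06, 8.12]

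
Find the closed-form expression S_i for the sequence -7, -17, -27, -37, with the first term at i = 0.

Check differences: -17 - -7 = -10
-27 - -17 = -10
Common difference d = -10.
First term a = -7.
Formula: S_i = -7 - 10*i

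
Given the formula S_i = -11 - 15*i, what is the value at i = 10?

S_10 = -11 + -15*10 = -11 + -150 = -161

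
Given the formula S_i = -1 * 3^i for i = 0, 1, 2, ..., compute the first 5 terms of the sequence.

This is a geometric sequence.
i=0: S_0 = -1 * 3^0 = -1
i=1: S_1 = -1 * 3^1 = -3
i=2: S_2 = -1 * 3^2 = -9
i=3: S_3 = -1 * 3^3 = -27
i=4: S_4 = -1 * 3^4 = -81
The first 5 terms are: [-1, -3, -9, -27, -81]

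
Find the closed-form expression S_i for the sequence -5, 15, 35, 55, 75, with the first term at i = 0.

Check differences: 15 - -5 = 20
35 - 15 = 20
Common difference d = 20.
First term a = -5.
Formula: S_i = -5 + 20*i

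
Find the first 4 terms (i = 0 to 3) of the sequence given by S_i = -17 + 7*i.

This is an arithmetic sequence.
i=0: S_0 = -17 + 7*0 = -17
i=1: S_1 = -17 + 7*1 = -10
i=2: S_2 = -17 + 7*2 = -3
i=3: S_3 = -17 + 7*3 = 4
The first 4 terms are: [-17, -10, -3, 4]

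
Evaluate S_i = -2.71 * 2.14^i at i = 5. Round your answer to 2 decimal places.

S_5 = -2.71 * 2.14^5 ≈ -2.71 * 44.8817 ≈ -121.63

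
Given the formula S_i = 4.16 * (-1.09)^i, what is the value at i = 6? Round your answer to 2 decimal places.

S_6 = 4.16 * (-1.09)^6 ≈ 4.16 * 1.6771 ≈ 6.98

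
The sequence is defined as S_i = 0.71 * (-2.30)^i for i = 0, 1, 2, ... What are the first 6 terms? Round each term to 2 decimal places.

This is a geometric sequence.
i=0: S_0 = 0.71 * (-2.3)^0 = 0.71
i=1: S_1 = 0.71 * (-2.3)^1 ≈ -1.63
i=2: S_2 = 0.71 * (-2.3)^2 ≈ 3.76
i=3: S_3 = 0.71 * (-2.3)^3 ≈ -8.64
i=4: S_4 = 0.71 * (-2.3)^4 ≈ 19.87
i=5: S_5 = 0.71 * (-2.3)^5 ≈ -45.7
The first 6 terms are: [0.71, -1.63, 3.76, -8.64, 19.87, -45.7]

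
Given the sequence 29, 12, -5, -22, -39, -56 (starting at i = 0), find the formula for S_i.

Check differences: 12 - 29 = -17
-5 - 12 = -17
Common difference d = -17.
First term a = 29.
Formula: S_i = 29 - 17*i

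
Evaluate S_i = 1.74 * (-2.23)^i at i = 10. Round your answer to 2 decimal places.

S_10 = 1.74 * (-2.23)^10 ≈ 1.74 * 3041.2256 ≈ 5291.73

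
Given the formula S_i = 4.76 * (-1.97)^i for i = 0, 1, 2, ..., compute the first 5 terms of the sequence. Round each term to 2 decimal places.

This is a geometric sequence.
i=0: S_0 = 4.76 * (-1.97)^0 = 4.76
i=1: S_1 = 4.76 * (-1.97)^1 ≈ -9.38
i=2: S_2 = 4.76 * (-1.97)^2 ≈ 18.47
i=3: S_3 = 4.76 * (-1.97)^3 ≈ -36.39
i=4: S_4 = 4.76 * (-1.97)^4 ≈ 71.69
The first 5 terms are: [4.76, -9.38, 18.47, -36.39, 71.69]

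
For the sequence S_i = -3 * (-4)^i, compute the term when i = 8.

S_8 = -3 * (-4)^8 = -3 * 65536 = -196608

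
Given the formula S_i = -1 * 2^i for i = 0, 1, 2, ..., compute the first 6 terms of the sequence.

This is a geometric sequence.
i=0: S_0 = -1 * 2^0 = -1
i=1: S_1 = -1 * 2^1 = -2
i=2: S_2 = -1 * 2^2 = -4
i=3: S_3 = -1 * 2^3 = -8
i=4: S_4 = -1 * 2^4 = -16
i=5: S_5 = -1 * 2^5 = -32
The first 6 terms are: [-1, -2, -4, -8, -16, -32]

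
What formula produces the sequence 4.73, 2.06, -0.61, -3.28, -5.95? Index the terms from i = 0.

Check differences: 2.06 - 4.73 = -2.67
-0.61 - 2.06 = -2.67
Common difference d = -2.67.
First term a = 4.73.
Formula: S_i = 4.73 - 2.67*i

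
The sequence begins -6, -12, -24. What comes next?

Ratios: -12 / -6 = 2.0
This is a geometric sequence with common ratio r = 2.
Next term = -24 * 2 = -48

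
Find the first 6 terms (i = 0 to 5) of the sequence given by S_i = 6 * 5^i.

This is a geometric sequence.
i=0: S_0 = 6 * 5^0 = 6
i=1: S_1 = 6 * 5^1 = 30
i=2: S_2 = 6 * 5^2 = 150
i=3: S_3 = 6 * 5^3 = 750
i=4: S_4 = 6 * 5^4 = 3750
i=5: S_5 = 6 * 5^5 = 18750
The first 6 terms are: [6, 30, 150, 750, 3750, 18750]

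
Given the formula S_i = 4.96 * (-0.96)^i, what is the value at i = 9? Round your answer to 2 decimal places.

S_9 = 4.96 * (-0.96)^9 ≈ 4.96 * -0.6925 ≈ -3.43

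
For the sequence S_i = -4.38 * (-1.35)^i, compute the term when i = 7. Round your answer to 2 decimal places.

S_7 = -4.38 * (-1.35)^7 ≈ -4.38 * -8.1722 ≈ 35.79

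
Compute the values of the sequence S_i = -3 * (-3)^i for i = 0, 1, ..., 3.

This is a geometric sequence.
i=0: S_0 = -3 * (-3)^0 = -3
i=1: S_1 = -3 * (-3)^1 = 9
i=2: S_2 = -3 * (-3)^2 = -27
i=3: S_3 = -3 * (-3)^3 = 81
The first 4 terms are: [-3, 9, -27, 81]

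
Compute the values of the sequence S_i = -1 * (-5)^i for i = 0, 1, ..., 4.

This is a geometric sequence.
i=0: S_0 = -1 * (-5)^0 = -1
i=1: S_1 = -1 * (-5)^1 = 5
i=2: S_2 = -1 * (-5)^2 = -25
i=3: S_3 = -1 * (-5)^3 = 125
i=4: S_4 = -1 * (-5)^4 = -625
The first 5 terms are: [-1, 5, -25, 125, -625]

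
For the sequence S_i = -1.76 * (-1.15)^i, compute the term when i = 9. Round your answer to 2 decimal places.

S_9 = -1.76 * (-1.15)^9 ≈ -1.76 * -3.5179 ≈ 6.19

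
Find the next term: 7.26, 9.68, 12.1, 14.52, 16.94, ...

Differences: 9.68 - 7.26 = 2.42
This is an arithmetic sequence with common difference d = 2.42.
Next term = 16.94 + 2.42 = 19.36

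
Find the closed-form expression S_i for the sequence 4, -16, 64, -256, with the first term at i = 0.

Check ratios: -16 / 4 = -4.0
Common ratio r = -4.
First term a = 4.
Formula: S_i = 4 * (-4)^i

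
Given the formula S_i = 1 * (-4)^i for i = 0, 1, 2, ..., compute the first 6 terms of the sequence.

This is a geometric sequence.
i=0: S_0 = 1 * (-4)^0 = 1
i=1: S_1 = 1 * (-4)^1 = -4
i=2: S_2 = 1 * (-4)^2 = 16
i=3: S_3 = 1 * (-4)^3 = -64
i=4: S_4 = 1 * (-4)^4 = 256
i=5: S_5 = 1 * (-4)^5 = -1024
The first 6 terms are: [1, -4, 16, -64, 256, -1024]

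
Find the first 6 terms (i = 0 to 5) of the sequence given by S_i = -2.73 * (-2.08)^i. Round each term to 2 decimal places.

This is a geometric sequence.
i=0: S_0 = -2.73 * (-2.08)^0 = -2.73
i=1: S_1 = -2.73 * (-2.08)^1 ≈ 5.68
i=2: S_2 = -2.73 * (-2.08)^2 ≈ -11.81
i=3: S_3 = -2.73 * (-2.08)^3 ≈ 24.57
i=4: S_4 = -2.73 * (-2.08)^4 ≈ -51.1
i=5: S_5 = -2.73 * (-2.08)^5 ≈ 106.29
The first 6 terms are: [-2.73, 5.68, -11.81, 24.57, -51.1, 106.29]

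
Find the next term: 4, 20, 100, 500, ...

Ratios: 20 / 4 = 5.0
This is a geometric sequence with common ratio r = 5.
Next term = 500 * 5 = 2500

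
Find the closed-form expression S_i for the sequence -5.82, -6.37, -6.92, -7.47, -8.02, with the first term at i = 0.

Check differences: -6.37 - -5.82 = -0.55
-6.92 - -6.37 = -0.55
Common difference d = -0.55.
First term a = -5.82.
Formula: S_i = -5.82 - 0.55*i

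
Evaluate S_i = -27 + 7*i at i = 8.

S_8 = -27 + 7*8 = -27 + 56 = 29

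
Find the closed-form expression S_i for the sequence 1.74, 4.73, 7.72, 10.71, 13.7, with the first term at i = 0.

Check differences: 4.73 - 1.74 = 2.99
7.72 - 4.73 = 2.99
Common difference d = 2.99.
First term a = 1.74.
Formula: S_i = 1.74 + 2.99*i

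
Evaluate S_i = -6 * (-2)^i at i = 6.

S_6 = -6 * (-2)^6 = -6 * 64 = -384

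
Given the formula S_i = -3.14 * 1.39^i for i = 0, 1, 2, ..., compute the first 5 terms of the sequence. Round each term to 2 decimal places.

This is a geometric sequence.
i=0: S_0 = -3.14 * 1.39^0 = -3.14
i=1: S_1 = -3.14 * 1.39^1 ≈ -4.36
i=2: S_2 = -3.14 * 1.39^2 ≈ -6.07
i=3: S_3 = -3.14 * 1.39^3 ≈ -8.43
i=4: S_4 = -3.14 * 1.39^4 ≈ -11.72
The first 5 terms are: [-3.14, -4.36, -6.07, -8.43, -11.72]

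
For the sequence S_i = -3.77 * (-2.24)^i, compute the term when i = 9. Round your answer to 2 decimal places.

S_9 = -3.77 * (-2.24)^9 ≈ -3.77 * -1419.8163 ≈ 5352.71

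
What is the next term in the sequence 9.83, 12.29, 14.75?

Differences: 12.29 - 9.83 = 2.46
This is an arithmetic sequence with common difference d = 2.46.
Next term = 14.75 + 2.46 = 17.21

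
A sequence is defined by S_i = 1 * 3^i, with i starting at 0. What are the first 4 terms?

This is a geometric sequence.
i=0: S_0 = 1 * 3^0 = 1
i=1: S_1 = 1 * 3^1 = 3
i=2: S_2 = 1 * 3^2 = 9
i=3: S_3 = 1 * 3^3 = 27
The first 4 terms are: [1, 3, 9, 27]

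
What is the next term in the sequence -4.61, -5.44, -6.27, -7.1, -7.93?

Differences: -5.44 - -4.61 = -0.83
This is an arithmetic sequence with common difference d = -0.83.
Next term = -7.93 + -0.83 = -8.76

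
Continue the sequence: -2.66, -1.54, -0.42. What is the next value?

Differences: -1.54 - -2.66 = 1.12
This is an arithmetic sequence with common difference d = 1.12.
Next term = -0.42 + 1.12 = 0.7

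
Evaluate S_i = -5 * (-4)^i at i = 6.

S_6 = -5 * (-4)^6 = -5 * 4096 = -20480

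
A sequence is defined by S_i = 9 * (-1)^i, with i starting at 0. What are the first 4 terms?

This is a geometric sequence.
i=0: S_0 = 9 * (-1)^0 = 9
i=1: S_1 = 9 * (-1)^1 = -9
i=2: S_2 = 9 * (-1)^2 = 9
i=3: S_3 = 9 * (-1)^3 = -9
The first 4 terms are: [9, -9, 9, -9]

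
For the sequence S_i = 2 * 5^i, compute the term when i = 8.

S_8 = 2 * 5^8 = 2 * 390625 = 781250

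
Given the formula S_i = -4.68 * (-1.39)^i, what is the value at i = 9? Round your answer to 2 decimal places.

S_9 = -4.68 * (-1.39)^9 ≈ -4.68 * -19.3702 ≈ 90.65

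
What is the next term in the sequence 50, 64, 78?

Differences: 64 - 50 = 14
This is an arithmetic sequence with common difference d = 14.
Next term = 78 + 14 = 92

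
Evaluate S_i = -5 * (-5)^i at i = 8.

S_8 = -5 * (-5)^8 = -5 * 390625 = -1953125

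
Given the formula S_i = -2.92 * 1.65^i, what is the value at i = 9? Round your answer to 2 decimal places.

S_9 = -2.92 * 1.65^9 ≈ -2.92 * 90.6474 ≈ -264.69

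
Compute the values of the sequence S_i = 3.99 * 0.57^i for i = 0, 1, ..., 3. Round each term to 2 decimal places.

This is a geometric sequence.
i=0: S_0 = 3.99 * 0.57^0 = 3.99
i=1: S_1 = 3.99 * 0.57^1 ≈ 2.27
i=2: S_2 = 3.99 * 0.57^2 ≈ 1.3
i=3: S_3 = 3.99 * 0.57^3 ≈ 0.74
The first 4 terms are: [3.99, 2.27, 1.3, 0.74]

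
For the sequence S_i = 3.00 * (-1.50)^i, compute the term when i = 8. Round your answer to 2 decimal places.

S_8 = 3.0 * (-1.5)^8 ≈ 3.0 * 25.6289 ≈ 76.89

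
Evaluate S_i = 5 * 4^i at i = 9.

S_9 = 5 * 4^9 = 5 * 262144 = 1310720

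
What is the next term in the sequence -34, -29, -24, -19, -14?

Differences: -29 - -34 = 5
This is an arithmetic sequence with common difference d = 5.
Next term = -14 + 5 = -9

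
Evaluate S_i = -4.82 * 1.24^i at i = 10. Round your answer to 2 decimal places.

S_10 = -4.82 * 1.24^10 ≈ -4.82 * 8.5944 ≈ -41.43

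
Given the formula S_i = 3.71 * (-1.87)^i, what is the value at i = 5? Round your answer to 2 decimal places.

S_5 = 3.71 * (-1.87)^5 ≈ 3.71 * -22.8669 ≈ -84.84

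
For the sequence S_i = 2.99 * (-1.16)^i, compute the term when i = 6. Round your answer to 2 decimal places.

S_6 = 2.99 * (-1.16)^6 ≈ 2.99 * 2.4364 ≈ 7.28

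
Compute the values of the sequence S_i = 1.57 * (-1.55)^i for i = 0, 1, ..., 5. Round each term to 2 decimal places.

This is a geometric sequence.
i=0: S_0 = 1.57 * (-1.55)^0 = 1.57
i=1: S_1 = 1.57 * (-1.55)^1 ≈ -2.43
i=2: S_2 = 1.57 * (-1.55)^2 ≈ 3.77
i=3: S_3 = 1.57 * (-1.55)^3 ≈ -5.85
i=4: S_4 = 1.57 * (-1.55)^4 ≈ 9.06
i=5: S_5 = 1.57 * (-1.55)^5 ≈ -14.05
The first 6 terms are: [1.57, -2.43, 3.77, -5.85, 9.06, -14.05]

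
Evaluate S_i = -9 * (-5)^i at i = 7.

S_7 = -9 * (-5)^7 = -9 * -78125 = 703125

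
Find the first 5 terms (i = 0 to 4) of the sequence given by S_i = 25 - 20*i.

This is an arithmetic sequence.
i=0: S_0 = 25 + -20*0 = 25
i=1: S_1 = 25 + -20*1 = 5
i=2: S_2 = 25 + -20*2 = -15
i=3: S_3 = 25 + -20*3 = -35
i=4: S_4 = 25 + -20*4 = -55
The first 5 terms are: [25, 5, -15, -35, -55]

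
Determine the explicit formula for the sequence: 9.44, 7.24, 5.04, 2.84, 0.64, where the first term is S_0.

Check differences: 7.24 - 9.44 = -2.2
5.04 - 7.24 = -2.2
Common difference d = -2.2.
First term a = 9.44.
Formula: S_i = 9.44 - 2.20*i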